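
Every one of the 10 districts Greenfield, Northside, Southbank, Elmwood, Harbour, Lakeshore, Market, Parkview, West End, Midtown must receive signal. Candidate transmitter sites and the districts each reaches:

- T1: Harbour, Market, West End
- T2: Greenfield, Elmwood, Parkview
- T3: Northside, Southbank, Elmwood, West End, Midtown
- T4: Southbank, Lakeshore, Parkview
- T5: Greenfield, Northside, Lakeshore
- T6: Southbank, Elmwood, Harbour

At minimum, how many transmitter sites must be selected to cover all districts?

T1, T2, T3, T4 together cover {Greenfield, Northside, Southbank, Elmwood, Harbour, Lakeshore, Market, Parkview, West End, Midtown} — every district.
No 3 of the 6 transmitter sites cover everything (all 20 triples fall short), so 4 is minimum.

4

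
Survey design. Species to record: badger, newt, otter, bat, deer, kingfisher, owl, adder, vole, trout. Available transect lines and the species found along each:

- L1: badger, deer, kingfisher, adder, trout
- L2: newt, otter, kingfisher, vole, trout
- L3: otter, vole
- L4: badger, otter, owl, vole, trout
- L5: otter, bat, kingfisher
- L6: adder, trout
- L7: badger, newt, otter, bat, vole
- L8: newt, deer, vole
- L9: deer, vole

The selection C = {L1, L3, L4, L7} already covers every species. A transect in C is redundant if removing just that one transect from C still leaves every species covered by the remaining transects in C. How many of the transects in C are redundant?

Drop L1: deer, kingfisher, adder uncovered — not redundant.
Drop L3: the rest still cover every species — redundant.
Drop L4: owl uncovered — not redundant.
Drop L7: newt, bat uncovered — not redundant.
1 redundant: L3.

1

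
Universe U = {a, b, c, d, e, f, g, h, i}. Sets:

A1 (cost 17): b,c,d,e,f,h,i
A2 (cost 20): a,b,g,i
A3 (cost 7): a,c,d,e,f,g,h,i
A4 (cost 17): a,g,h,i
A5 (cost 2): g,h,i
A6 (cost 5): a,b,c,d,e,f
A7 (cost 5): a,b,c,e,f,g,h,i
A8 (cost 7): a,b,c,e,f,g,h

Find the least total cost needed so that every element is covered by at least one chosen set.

7

A5, A6 cover every element at cost 2 + 5 = 7.
Any cover uses at least 2 sets; among all covering selections none totals below 7.
Greedy by coverage-per-cost would pick A7, A6 for 10 — worse than the optimum 7.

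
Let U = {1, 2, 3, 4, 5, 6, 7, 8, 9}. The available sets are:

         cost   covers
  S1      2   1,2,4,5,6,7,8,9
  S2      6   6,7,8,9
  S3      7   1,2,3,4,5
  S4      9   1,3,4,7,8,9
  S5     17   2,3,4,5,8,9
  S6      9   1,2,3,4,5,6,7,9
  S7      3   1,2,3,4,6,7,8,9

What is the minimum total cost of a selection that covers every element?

5

S1, S7 cover every element at cost 2 + 3 = 5.
Any cover uses at least 2 sets; among all covering selections none totals below 5.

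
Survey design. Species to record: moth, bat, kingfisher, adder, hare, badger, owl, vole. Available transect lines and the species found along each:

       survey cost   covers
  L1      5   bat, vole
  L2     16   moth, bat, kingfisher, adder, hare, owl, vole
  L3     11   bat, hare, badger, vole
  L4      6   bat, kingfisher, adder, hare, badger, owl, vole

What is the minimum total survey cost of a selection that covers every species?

22

L2, L4 cover every species at survey cost 16 + 6 = 22.
Any cover uses at least 2 transects; among all covering selections none totals below 22.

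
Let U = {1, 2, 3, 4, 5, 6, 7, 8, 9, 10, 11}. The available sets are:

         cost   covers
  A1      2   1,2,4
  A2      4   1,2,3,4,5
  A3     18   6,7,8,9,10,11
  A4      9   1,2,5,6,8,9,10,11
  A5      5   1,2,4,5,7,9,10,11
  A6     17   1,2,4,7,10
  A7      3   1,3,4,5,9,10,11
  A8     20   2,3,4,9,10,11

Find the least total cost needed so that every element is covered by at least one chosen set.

17

A4, A5, A7 cover every element at cost 9 + 5 + 3 = 17.
Any cover uses at least 2 sets; among all covering selections none totals below 17.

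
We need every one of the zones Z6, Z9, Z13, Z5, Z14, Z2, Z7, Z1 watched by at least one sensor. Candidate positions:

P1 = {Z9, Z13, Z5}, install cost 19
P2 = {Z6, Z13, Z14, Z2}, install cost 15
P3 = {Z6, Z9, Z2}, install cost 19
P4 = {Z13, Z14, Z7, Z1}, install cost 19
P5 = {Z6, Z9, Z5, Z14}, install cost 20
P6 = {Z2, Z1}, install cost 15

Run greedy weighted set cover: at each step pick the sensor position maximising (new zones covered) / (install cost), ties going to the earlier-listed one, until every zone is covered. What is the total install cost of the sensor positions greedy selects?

Pick 1: P2 adds 4 new (Z6, Z13, Z14, Z2) at install cost 15 (ratio 4/15).
Pick 2: P1 adds 2 new (Z9, Z5) at install cost 19 (ratio 2/19).
Pick 3: P4 adds 2 new (Z7, Z1) at install cost 19 (ratio 2/19).
Greedy total install cost: 15 + 19 + 19 = 53.

53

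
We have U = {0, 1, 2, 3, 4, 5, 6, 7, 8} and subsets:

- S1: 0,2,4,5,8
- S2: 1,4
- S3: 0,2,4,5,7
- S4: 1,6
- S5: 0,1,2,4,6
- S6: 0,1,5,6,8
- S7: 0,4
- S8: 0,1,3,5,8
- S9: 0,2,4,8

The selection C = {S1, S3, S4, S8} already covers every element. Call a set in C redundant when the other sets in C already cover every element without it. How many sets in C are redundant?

Drop S1: the rest still cover every element — redundant.
Drop S3: 7 uncovered — not redundant.
Drop S4: 6 uncovered — not redundant.
Drop S8: 3 uncovered — not redundant.
1 redundant: S1.

1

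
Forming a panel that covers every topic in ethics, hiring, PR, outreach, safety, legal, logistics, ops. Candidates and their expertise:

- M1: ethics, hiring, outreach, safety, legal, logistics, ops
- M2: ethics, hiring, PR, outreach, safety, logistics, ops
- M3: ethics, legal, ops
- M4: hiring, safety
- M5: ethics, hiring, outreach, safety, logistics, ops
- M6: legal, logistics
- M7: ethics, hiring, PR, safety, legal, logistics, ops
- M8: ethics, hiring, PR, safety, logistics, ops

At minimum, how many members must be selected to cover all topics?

2

M1, M2 together cover {ethics, hiring, PR, outreach, safety, legal, logistics, ops} — every topic.
No single member contains all 8 topics, so 2 is optimal.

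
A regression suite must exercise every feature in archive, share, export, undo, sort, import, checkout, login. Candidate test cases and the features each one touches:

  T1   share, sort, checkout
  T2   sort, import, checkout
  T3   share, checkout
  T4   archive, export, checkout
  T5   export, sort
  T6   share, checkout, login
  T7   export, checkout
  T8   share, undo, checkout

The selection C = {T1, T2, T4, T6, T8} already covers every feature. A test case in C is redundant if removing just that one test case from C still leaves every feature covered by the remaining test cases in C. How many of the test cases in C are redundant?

1

Drop T1: the rest still cover every feature — redundant.
Drop T2: import uncovered — not redundant.
Drop T4: archive, export uncovered — not redundant.
Drop T6: login uncovered — not redundant.
Drop T8: undo uncovered — not redundant.
1 redundant: T1.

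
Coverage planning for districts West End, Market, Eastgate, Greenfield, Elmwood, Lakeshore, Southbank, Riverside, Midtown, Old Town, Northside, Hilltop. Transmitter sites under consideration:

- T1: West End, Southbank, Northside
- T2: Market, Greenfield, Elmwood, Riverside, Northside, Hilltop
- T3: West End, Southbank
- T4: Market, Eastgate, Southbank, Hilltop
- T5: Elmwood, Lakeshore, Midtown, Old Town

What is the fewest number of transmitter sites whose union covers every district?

T1, T2, T4, T5 together cover {West End, Market, Eastgate, Greenfield, Elmwood, Lakeshore, Southbank, Riverside, Midtown, Old Town, Northside, Hilltop} — every district.
No 3 of the 5 transmitter sites cover everything (all 10 triples fall short), so 4 is minimum.

4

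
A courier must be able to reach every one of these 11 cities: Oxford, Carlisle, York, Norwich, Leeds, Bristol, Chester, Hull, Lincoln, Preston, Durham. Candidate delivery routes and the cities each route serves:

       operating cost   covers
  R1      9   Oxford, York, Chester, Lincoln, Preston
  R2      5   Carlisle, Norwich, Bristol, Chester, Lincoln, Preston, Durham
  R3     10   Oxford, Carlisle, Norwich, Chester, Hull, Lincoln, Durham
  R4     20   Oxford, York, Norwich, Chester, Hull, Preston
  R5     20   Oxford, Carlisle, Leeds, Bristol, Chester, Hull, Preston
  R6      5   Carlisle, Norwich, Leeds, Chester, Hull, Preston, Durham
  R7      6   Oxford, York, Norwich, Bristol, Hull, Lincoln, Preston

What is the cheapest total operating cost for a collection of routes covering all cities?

R6, R7 cover every city at operating cost 5 + 6 = 11.
Any cover uses at least 2 routes; among all covering selections none totals below 11.
Greedy by coverage-per-operating cost would pick R2, R7, R6 for 16 — worse than the optimum 11.

11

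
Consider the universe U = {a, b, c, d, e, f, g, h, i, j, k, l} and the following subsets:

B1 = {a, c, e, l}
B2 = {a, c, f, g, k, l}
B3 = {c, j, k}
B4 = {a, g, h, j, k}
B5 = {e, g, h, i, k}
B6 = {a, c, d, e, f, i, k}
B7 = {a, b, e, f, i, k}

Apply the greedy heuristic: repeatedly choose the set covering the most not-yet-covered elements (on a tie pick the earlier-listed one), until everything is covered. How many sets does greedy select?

4

Pick 1: B6 covers 7 new elements (a, c, d, e, f, i, k).
Pick 2: B4 covers 3 new elements (g, h, j).
Pick 3: B1 covers 1 new elements (l).
Pick 4: B7 covers 1 new elements (b).
Greedy uses 4 sets.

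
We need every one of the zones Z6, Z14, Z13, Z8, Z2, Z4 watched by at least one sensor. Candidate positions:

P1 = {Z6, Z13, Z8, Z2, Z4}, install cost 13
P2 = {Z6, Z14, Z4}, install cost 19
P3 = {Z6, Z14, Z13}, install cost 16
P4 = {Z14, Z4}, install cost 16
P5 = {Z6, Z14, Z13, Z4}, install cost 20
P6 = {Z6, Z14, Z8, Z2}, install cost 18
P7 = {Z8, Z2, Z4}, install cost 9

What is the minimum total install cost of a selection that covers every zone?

25

P3, P7 cover every zone at install cost 16 + 9 = 25.
Any cover uses at least 2 sensor positions; among all covering selections none totals below 25.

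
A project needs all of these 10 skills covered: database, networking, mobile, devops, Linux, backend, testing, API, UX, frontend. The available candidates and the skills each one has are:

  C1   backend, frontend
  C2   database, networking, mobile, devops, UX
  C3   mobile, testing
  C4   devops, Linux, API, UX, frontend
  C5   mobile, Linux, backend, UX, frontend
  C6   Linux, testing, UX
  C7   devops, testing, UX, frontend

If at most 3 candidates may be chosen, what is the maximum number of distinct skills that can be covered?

Choosing C1, C2, C4 covers {database, networking, mobile, devops, Linux, backend, API, UX, frontend} — 9 skills.
No choice of 3 candidates does better; here testing is left uncovered.

9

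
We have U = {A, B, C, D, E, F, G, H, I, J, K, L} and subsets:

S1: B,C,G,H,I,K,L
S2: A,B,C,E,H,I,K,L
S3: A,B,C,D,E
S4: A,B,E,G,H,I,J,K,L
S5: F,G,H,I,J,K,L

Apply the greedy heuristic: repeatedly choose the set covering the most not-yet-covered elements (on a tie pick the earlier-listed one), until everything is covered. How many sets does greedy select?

3

Pick 1: S4 covers 9 new elements (A, B, E, G, H, I, J, K, L).
Pick 2: S3 covers 2 new elements (C, D).
Pick 3: S5 covers 1 new elements (F).
Greedy uses 3 sets. (The true minimum is 2.)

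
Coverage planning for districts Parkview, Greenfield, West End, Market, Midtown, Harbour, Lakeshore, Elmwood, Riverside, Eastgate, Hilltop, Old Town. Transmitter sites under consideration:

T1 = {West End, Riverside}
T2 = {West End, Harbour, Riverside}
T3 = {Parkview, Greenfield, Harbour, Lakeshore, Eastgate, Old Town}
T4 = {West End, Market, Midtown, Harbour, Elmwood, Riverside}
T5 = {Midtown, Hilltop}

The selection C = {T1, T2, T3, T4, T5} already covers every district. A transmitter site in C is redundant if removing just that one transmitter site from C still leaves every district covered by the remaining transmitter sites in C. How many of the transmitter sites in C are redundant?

2

Drop T1: the rest still cover every district — redundant.
Drop T2: the rest still cover every district — redundant.
Drop T3: Parkview, Greenfield, Lakeshore, Eastgate, … uncovered — not redundant.
Drop T4: Market, Elmwood uncovered — not redundant.
Drop T5: Hilltop uncovered — not redundant.
2 redundant: T1, T2.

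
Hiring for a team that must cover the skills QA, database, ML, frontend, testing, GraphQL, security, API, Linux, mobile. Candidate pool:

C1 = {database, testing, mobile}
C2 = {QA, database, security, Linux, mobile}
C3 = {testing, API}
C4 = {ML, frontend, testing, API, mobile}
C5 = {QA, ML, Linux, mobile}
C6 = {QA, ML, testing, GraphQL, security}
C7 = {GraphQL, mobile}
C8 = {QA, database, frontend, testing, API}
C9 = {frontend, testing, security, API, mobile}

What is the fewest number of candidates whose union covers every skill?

C2, C4, C6 together cover {QA, database, ML, frontend, testing, GraphQL, security, API, Linux, mobile} — every skill.
No 2 of the 9 candidates cover everything (all 36 pairs fall short), so 3 is minimum.

3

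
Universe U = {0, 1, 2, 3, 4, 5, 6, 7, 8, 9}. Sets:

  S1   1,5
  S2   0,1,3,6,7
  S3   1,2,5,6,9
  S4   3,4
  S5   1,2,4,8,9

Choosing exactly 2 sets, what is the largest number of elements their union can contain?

9

Choosing S2, S5 covers {0, 1, 2, 3, 4, 6, 7, 8, 9} — 9 elements.
No choice of 2 sets does better; here 5 is left uncovered.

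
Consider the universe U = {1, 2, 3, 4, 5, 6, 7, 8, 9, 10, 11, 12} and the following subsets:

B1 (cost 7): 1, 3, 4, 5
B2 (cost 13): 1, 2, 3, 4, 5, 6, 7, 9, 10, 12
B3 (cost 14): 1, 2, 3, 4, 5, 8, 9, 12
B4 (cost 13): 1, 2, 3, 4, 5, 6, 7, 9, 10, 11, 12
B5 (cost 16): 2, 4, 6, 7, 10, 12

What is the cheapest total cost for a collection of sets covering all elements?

B3, B4 cover every element at cost 14 + 13 = 27.
Any cover uses at least 2 sets; among all covering selections none totals below 27.

27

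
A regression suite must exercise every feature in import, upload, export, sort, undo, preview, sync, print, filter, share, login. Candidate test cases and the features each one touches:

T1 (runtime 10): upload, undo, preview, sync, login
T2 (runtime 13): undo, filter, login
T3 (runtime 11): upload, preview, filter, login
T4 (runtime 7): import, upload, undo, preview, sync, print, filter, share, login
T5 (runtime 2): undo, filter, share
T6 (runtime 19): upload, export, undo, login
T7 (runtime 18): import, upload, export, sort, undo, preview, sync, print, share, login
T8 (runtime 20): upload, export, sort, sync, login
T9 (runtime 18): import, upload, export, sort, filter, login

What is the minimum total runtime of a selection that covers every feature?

20

T5, T7 cover every feature at runtime 2 + 18 = 20.
Any cover uses at least 2 test cases; among all covering selections none totals below 20.
Greedy by coverage-per-runtime would pick T5, T4, T7 for 27 — worse than the optimum 20.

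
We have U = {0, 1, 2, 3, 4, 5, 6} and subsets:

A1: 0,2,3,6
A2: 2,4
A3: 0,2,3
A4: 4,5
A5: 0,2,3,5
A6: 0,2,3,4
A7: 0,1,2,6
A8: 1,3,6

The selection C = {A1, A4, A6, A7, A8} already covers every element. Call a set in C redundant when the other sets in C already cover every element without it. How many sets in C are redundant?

4

Drop A1: the rest still cover every element — redundant.
Drop A4: 5 uncovered — not redundant.
Drop A6: the rest still cover every element — redundant.
Drop A7: the rest still cover every element — redundant.
Drop A8: the rest still cover every element — redundant.
4 redundant: A1, A6, A7, A8.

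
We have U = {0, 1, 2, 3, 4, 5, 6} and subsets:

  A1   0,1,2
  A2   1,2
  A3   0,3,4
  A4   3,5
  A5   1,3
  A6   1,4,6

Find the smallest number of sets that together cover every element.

3

A1, A4, A6 together cover {0, 1, 2, 3, 4, 5, 6} — every element.
No 2 of the 6 sets cover everything (all 15 pairs fall short), so 3 is minimum.
Greedy (largest uncovered first) would take A1, A3, A4, A6 — 4 sets — but 3 suffice.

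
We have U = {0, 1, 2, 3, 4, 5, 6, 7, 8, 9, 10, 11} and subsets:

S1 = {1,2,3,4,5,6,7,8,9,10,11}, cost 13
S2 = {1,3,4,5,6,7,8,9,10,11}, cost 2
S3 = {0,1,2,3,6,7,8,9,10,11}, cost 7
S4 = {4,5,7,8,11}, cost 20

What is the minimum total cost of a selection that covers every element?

S2, S3 cover every element at cost 2 + 7 = 9.
Any cover uses at least 2 sets; among all covering selections none totals below 9.

9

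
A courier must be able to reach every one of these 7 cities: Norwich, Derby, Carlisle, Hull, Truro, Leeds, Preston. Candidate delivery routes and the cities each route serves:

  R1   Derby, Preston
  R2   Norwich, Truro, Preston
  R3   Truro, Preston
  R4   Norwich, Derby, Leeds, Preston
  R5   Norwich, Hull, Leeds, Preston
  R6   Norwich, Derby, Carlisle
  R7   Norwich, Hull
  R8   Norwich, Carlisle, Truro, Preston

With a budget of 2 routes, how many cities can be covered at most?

6

Choosing R4, R8 covers {Norwich, Derby, Carlisle, Truro, Leeds, Preston} — 6 cities.
No choice of 2 routes does better; here Hull is left uncovered.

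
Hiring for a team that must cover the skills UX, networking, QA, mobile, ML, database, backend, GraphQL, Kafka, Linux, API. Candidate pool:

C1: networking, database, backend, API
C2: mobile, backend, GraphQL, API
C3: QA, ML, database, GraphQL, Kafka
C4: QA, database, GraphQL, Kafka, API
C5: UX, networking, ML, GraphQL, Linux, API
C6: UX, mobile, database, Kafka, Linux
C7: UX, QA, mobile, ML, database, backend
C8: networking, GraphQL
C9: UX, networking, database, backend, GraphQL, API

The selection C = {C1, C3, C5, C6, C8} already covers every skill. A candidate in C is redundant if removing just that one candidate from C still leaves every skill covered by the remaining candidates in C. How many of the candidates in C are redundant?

2

Drop C1: backend uncovered — not redundant.
Drop C3: QA uncovered — not redundant.
Drop C5: the rest still cover every skill — redundant.
Drop C6: mobile uncovered — not redundant.
Drop C8: the rest still cover every skill — redundant.
2 redundant: C5, C8.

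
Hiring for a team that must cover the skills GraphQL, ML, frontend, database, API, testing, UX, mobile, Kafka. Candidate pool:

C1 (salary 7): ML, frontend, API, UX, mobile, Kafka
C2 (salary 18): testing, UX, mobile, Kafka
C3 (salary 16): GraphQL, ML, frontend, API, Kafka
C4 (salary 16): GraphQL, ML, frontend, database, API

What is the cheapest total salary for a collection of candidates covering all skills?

C2, C4 cover every skill at salary 18 + 16 = 34.
Any cover uses at least 2 candidates; among all covering selections none totals below 34.

34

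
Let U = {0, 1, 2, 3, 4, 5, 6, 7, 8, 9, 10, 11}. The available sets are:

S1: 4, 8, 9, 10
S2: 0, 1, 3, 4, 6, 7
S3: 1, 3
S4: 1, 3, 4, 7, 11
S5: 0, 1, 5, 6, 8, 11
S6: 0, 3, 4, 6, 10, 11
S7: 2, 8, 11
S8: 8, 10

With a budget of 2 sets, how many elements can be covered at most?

Choosing S1, S2 covers {0, 1, 3, 4, 6, 7, 8, 9, 10} — 9 elements.
No choice of 2 sets does better; here 2, 5, 11 are left uncovered.

9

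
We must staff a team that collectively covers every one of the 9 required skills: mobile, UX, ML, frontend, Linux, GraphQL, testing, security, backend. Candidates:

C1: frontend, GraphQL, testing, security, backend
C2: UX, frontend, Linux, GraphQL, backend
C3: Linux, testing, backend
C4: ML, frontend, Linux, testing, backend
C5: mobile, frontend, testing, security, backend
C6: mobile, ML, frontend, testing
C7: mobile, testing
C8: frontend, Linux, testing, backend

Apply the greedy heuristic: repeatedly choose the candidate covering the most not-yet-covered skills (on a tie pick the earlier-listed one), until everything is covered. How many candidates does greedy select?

Pick 1: C1 covers 5 new skills (frontend, GraphQL, testing, security, backend).
Pick 2: C2 covers 2 new skills (UX, Linux).
Pick 3: C6 covers 2 new skills (mobile, ML).
Greedy uses 3 candidates.

3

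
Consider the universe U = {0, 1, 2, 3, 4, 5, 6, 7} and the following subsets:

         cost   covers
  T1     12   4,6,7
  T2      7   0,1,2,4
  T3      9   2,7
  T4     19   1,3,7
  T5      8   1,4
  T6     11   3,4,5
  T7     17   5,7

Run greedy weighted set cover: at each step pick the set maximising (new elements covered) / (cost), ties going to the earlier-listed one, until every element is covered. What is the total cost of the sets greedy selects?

30

Pick 1: T2 adds 4 new (0, 1, 2, 4) at cost 7 (ratio 4/7).
Pick 2: T6 adds 2 new (3, 5) at cost 11 (ratio 2/11).
Pick 3: T1 adds 2 new (6, 7) at cost 12 (ratio 2/12).
Greedy total cost: 7 + 11 + 12 = 30.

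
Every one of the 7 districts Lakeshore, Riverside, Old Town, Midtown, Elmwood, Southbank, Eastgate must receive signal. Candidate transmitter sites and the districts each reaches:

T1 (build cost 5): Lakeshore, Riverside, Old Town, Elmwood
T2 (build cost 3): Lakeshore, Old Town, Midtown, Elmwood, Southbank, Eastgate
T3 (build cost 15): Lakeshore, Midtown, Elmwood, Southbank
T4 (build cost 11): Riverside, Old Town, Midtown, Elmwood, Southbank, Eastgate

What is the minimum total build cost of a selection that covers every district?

T1, T2 cover every district at build cost 5 + 3 = 8.
Any cover uses at least 2 transmitter sites; among all covering selections none totals below 8.

8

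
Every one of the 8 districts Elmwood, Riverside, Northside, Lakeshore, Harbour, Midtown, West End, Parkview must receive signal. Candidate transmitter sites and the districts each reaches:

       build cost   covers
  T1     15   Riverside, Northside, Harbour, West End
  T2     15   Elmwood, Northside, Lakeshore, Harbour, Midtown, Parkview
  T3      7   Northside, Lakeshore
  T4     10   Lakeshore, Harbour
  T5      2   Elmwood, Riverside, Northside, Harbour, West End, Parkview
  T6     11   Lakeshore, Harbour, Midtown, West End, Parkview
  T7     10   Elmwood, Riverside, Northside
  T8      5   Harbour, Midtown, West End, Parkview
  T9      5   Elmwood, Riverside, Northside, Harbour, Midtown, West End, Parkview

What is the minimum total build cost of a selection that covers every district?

T3, T9 cover every district at build cost 7 + 5 = 12.
Any cover uses at least 2 transmitter sites; among all covering selections none totals below 12.
Greedy by coverage-per-build cost would pick T5, T8, T3 for 14 — worse than the optimum 12.

12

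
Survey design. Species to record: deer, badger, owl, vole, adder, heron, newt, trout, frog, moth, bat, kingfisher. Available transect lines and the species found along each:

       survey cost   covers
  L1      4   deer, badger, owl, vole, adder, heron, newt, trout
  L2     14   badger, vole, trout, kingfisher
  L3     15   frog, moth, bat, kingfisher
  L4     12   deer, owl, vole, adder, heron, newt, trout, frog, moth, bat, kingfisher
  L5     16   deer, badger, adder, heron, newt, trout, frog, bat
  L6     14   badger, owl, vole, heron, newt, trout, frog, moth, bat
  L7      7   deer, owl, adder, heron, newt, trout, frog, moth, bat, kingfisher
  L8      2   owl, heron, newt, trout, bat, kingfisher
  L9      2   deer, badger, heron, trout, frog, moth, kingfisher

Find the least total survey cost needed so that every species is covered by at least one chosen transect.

L1, L8, L9 cover every species at survey cost 4 + 2 + 2 = 8.
Any cover uses at least 2 transects; among all covering selections none totals below 8.

8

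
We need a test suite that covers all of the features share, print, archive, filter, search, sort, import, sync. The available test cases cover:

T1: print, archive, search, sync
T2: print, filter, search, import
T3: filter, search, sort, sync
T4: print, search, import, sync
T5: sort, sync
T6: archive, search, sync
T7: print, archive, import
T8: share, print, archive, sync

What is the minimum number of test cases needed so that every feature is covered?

T2, T3, T8 together cover {share, print, archive, filter, search, sort, import, sync} — every feature.
No 2 of the 8 test cases cover everything (all 28 pairs fall short), so 3 is minimum.
Greedy (largest uncovered first) would take T1, T2, T3, T8 — 4 test cases — but 3 suffice.

3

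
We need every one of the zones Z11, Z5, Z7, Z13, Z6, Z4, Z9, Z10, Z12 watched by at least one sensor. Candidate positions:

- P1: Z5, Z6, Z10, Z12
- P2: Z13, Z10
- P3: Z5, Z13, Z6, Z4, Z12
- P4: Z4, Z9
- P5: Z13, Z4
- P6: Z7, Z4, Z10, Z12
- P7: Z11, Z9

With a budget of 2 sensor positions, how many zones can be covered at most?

7

Choosing P3, P6 covers {Z5, Z7, Z13, Z6, Z4, Z10, Z12} — 7 zones.
No choice of 2 sensor positions does better; here Z11, Z9 are left uncovered.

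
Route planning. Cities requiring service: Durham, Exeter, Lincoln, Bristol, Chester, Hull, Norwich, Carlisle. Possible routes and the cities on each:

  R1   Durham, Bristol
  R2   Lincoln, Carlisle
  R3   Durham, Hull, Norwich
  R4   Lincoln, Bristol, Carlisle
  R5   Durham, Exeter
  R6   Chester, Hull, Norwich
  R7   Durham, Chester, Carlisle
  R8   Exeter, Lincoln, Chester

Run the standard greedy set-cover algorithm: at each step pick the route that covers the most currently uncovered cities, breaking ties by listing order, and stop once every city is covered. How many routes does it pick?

3

Pick 1: R3 covers 3 new cities (Durham, Hull, Norwich).
Pick 2: R4 covers 3 new cities (Lincoln, Bristol, Carlisle).
Pick 3: R8 covers 2 new cities (Exeter, Chester).
Greedy uses 3 routes.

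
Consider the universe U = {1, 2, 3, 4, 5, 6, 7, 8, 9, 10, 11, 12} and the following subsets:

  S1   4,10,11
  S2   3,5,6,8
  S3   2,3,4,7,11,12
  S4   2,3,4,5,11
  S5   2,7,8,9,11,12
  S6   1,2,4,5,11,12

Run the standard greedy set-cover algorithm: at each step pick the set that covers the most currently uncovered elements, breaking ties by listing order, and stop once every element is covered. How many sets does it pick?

5

Pick 1: S3 covers 6 new elements (2, 3, 4, 7, 11, 12).
Pick 2: S2 covers 3 new elements (5, 6, 8).
Pick 3: S1 covers 1 new elements (10).
Pick 4: S5 covers 1 new elements (9).
Pick 5: S6 covers 1 new elements (1).
Greedy uses 5 sets. (The true minimum is 4.)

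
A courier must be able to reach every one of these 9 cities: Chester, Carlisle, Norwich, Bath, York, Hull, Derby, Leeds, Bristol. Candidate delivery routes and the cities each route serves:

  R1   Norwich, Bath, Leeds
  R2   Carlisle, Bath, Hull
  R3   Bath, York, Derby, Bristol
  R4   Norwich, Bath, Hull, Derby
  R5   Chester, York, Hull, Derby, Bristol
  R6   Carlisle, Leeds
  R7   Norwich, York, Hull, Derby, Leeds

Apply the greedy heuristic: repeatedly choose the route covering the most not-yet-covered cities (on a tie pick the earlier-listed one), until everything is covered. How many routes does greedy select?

3

Pick 1: R5 covers 5 new cities (Chester, York, Hull, Derby, Bristol).
Pick 2: R1 covers 3 new cities (Norwich, Bath, Leeds).
Pick 3: R2 covers 1 new cities (Carlisle).
Greedy uses 3 routes.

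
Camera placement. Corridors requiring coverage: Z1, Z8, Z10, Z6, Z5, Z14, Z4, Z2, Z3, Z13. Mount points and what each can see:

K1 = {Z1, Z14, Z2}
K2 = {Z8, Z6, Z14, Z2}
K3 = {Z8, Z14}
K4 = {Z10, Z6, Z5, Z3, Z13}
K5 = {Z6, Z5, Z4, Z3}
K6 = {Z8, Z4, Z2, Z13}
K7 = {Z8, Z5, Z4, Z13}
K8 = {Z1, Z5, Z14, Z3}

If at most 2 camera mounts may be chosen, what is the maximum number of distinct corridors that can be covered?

Choosing K1, K4 covers {Z1, Z10, Z6, Z5, Z14, Z2, Z3, Z13} — 8 corridors.
No choice of 2 camera mounts does better; here Z8, Z4 are left uncovered.

8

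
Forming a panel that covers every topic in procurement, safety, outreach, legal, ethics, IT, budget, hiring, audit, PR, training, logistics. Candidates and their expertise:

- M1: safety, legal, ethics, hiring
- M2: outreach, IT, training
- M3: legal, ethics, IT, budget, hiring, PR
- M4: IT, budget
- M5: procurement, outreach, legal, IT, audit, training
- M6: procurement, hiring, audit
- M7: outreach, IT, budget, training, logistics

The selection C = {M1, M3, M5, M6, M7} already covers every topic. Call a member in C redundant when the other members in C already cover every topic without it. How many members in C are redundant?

Drop M1: safety uncovered — not redundant.
Drop M3: PR uncovered — not redundant.
Drop M5: the rest still cover every topic — redundant.
Drop M6: the rest still cover every topic — redundant.
Drop M7: logistics uncovered — not redundant.
2 redundant: M5, M6.

2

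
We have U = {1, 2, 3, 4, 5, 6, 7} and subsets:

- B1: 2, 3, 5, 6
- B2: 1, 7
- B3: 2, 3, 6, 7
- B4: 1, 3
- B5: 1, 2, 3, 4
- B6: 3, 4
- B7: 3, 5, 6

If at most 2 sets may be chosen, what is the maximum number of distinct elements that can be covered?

Choosing B1, B2 covers {1, 2, 3, 5, 6, 7} — 6 elements.
No choice of 2 sets does better; here 4 is left uncovered.

6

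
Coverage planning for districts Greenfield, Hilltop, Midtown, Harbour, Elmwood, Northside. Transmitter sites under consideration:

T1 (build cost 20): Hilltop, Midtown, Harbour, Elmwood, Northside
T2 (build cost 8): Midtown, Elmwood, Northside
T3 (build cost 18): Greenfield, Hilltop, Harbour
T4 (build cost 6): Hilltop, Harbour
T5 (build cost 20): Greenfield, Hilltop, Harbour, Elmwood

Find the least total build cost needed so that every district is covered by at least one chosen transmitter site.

26

T2, T3 cover every district at build cost 8 + 18 = 26.
Any cover uses at least 2 transmitter sites; among all covering selections none totals below 26.
Greedy by coverage-per-build cost would pick T2, T4, T3 for 32 — worse than the optimum 26.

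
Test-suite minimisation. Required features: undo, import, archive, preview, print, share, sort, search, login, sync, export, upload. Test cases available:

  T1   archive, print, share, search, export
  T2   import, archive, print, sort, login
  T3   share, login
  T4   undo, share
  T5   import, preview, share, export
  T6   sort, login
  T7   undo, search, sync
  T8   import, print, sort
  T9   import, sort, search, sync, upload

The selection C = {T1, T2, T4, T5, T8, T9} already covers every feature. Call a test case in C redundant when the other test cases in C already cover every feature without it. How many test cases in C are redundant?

2

Drop T1: the rest still cover every feature — redundant.
Drop T2: login uncovered — not redundant.
Drop T4: undo uncovered — not redundant.
Drop T5: preview uncovered — not redundant.
Drop T8: the rest still cover every feature — redundant.
Drop T9: sync, upload uncovered — not redundant.
2 redundant: T1, T8.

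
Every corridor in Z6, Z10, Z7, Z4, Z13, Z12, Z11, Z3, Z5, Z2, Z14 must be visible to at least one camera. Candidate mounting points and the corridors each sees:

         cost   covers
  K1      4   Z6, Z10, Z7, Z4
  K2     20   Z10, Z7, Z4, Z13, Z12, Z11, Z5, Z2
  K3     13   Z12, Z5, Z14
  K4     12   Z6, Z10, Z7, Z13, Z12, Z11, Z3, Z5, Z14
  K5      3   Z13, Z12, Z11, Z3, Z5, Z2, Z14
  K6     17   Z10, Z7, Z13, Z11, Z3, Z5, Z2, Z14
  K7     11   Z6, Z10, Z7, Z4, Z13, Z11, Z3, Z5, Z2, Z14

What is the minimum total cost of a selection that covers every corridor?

K1, K5 cover every corridor at cost 4 + 3 = 7.
Any cover uses at least 2 camera mounts; among all covering selections none totals below 7.

7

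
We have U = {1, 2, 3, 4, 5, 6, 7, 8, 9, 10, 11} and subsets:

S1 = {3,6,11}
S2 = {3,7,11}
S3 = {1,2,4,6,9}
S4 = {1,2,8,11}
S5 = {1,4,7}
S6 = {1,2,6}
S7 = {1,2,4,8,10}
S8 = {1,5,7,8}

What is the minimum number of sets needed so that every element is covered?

4

S1, S3, S7, S8 together cover {1, 2, 3, 4, 5, 6, 7, 8, 9, 10, 11} — every element.
No 3 of the 8 sets cover everything (all 56 triples fall short), so 4 is minimum.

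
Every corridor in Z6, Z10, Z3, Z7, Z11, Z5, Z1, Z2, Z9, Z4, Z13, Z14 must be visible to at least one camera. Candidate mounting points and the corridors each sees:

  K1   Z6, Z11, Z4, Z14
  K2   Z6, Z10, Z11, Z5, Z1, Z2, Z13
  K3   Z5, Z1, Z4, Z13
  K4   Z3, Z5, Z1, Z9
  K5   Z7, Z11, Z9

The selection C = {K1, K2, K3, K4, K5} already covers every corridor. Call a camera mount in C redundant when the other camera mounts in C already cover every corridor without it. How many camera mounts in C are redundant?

Drop K1: Z14 uncovered — not redundant.
Drop K2: Z10, Z2 uncovered — not redundant.
Drop K3: the rest still cover every corridor — redundant.
Drop K4: Z3 uncovered — not redundant.
Drop K5: Z7 uncovered — not redundant.
1 redundant: K3.

1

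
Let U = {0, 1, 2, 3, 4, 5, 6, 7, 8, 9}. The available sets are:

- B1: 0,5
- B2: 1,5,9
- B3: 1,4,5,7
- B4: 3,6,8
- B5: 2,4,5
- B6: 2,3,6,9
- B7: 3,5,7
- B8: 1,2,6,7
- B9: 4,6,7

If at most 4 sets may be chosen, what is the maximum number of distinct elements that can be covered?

10

Choosing B1, B3, B4, B6 covers {0, 1, 2, 3, 4, 5, 6, 7, 8, 9} — 10 elements.
That is all 10 elements.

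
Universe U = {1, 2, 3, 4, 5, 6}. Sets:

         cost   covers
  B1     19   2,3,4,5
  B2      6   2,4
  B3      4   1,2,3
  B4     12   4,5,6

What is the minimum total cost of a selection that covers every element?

B3, B4 cover every element at cost 4 + 12 = 16.
Any cover uses at least 2 sets; among all covering selections none totals below 16.

16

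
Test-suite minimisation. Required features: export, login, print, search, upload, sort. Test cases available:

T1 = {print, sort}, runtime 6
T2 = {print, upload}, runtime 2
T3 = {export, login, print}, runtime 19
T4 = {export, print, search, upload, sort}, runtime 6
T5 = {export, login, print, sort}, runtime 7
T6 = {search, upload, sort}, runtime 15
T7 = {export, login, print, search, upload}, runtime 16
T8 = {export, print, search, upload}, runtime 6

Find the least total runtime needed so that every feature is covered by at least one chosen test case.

13

T4, T5 cover every feature at runtime 6 + 7 = 13.
Any cover uses at least 2 test cases; among all covering selections none totals below 13.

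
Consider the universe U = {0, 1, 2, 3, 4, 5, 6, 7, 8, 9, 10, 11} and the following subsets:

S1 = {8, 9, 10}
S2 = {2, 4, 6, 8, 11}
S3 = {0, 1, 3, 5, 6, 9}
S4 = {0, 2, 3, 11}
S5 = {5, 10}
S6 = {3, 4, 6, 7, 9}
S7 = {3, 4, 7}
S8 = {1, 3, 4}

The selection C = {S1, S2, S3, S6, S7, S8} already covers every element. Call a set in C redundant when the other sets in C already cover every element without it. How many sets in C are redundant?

3

Drop S1: 10 uncovered — not redundant.
Drop S2: 2, 11 uncovered — not redundant.
Drop S3: 0, 5 uncovered — not redundant.
Drop S6: the rest still cover every element — redundant.
Drop S7: the rest still cover every element — redundant.
Drop S8: the rest still cover every element — redundant.
3 redundant: S6, S7, S8.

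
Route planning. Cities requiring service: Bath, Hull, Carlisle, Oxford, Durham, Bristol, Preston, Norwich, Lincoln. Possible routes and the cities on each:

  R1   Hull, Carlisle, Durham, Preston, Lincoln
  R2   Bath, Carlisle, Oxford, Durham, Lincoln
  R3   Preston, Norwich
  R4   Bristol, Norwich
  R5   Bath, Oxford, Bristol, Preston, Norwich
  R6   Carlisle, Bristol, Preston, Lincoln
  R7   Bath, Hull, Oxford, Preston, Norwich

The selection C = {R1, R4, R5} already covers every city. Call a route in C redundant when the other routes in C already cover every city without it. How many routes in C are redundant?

Drop R1: Hull, Carlisle, Durham, Lincoln uncovered — not redundant.
Drop R4: the rest still cover every city — redundant.
Drop R5: Bath, Oxford uncovered — not redundant.
1 redundant: R4.

1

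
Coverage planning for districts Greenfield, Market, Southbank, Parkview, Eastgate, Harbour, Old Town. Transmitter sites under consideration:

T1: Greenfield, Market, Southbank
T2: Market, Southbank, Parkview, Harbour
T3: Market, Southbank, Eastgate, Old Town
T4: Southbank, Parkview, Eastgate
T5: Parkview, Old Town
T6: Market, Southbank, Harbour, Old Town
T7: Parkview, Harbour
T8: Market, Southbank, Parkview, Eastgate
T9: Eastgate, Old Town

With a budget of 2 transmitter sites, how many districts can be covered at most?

Choosing T2, T3 covers {Market, Southbank, Parkview, Eastgate, Harbour, Old Town} — 6 districts.
No choice of 2 transmitter sites does better; here Greenfield is left uncovered.

6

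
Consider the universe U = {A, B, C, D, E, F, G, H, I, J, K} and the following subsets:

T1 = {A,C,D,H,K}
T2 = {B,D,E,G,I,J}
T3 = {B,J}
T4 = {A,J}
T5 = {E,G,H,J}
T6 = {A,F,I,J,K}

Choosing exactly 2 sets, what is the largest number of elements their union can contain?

Choosing T1, T2 covers {A, B, C, D, E, G, H, I, J, K} — 10 elements.
No choice of 2 sets does better; here F is left uncovered.

10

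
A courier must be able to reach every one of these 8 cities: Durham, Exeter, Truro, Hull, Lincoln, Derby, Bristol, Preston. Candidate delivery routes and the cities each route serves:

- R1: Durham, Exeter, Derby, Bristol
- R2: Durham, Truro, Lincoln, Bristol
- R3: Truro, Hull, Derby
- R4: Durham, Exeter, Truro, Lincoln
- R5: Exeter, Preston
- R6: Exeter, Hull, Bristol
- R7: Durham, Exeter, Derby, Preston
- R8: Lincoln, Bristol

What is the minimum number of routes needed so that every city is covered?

3

R2, R3, R5 together cover {Durham, Exeter, Truro, Hull, Lincoln, Derby, Bristol, Preston} — every city.
No 2 of the 8 routes cover everything (all 28 pairs fall short), so 3 is minimum.
Greedy (largest uncovered first) would take R1, R2, R3, R5 — 4 routes — but 3 suffice.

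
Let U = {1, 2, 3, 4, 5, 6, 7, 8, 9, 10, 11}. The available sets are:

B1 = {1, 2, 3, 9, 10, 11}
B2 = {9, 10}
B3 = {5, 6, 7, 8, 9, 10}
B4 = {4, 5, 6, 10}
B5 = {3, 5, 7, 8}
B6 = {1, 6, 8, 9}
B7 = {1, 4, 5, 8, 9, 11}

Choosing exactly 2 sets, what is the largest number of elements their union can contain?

10

Choosing B1, B3 covers {1, 2, 3, 5, 6, 7, 8, 9, 10, 11} — 10 elements.
No choice of 2 sets does better; here 4 is left uncovered.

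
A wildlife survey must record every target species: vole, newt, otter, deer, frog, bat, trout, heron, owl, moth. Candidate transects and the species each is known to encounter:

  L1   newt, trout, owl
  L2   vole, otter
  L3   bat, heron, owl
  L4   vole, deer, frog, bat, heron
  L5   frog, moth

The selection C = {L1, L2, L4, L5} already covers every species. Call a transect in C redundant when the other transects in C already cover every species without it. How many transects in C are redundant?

Drop L1: newt, trout, owl uncovered — not redundant.
Drop L2: otter uncovered — not redundant.
Drop L4: deer, bat, heron uncovered — not redundant.
Drop L5: moth uncovered — not redundant.
None of the transects in C is redundant.

0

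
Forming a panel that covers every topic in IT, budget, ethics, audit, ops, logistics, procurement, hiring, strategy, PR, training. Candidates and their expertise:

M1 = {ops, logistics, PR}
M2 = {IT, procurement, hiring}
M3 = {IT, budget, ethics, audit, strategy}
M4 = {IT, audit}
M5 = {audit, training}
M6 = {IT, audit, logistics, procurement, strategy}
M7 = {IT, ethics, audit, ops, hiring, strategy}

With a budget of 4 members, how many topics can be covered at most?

11

Choosing M1, M2, M3, M5 covers {IT, budget, ethics, audit, ops, logistics, procurement, hiring, strategy, PR, training} — 11 topics.
That is all 11 topics.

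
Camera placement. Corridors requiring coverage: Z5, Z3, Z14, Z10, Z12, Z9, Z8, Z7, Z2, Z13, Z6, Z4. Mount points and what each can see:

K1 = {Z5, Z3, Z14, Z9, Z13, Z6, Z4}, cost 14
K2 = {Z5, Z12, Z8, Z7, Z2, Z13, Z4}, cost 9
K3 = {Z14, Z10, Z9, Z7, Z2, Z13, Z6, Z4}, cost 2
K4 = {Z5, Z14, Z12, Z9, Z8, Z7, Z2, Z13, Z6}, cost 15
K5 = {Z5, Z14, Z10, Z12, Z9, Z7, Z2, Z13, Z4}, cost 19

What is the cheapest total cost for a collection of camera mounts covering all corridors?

K1, K2, K3 cover every corridor at cost 14 + 9 + 2 = 25.
Any cover uses at least 3 camera mounts; among all covering selections none totals below 25.

25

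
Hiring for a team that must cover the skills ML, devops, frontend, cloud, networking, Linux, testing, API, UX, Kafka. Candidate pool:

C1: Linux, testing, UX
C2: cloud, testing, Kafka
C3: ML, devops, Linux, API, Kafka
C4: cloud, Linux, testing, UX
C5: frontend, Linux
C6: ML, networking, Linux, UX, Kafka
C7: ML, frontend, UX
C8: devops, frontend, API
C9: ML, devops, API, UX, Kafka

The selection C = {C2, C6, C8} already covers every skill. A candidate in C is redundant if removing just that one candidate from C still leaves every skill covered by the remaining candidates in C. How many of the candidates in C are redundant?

0

Drop C2: cloud, testing uncovered — not redundant.
Drop C6: ML, networking, Linux, UX uncovered — not redundant.
Drop C8: devops, frontend, API uncovered — not redundant.
None of the candidates in C is redundant.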